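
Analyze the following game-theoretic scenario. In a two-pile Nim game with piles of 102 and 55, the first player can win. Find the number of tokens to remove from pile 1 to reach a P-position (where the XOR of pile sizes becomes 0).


Piles: 102 and 55
Current XOR: 102 XOR 55 = 81 (non-zero, so this is an N-position).
To make the XOR zero, we need to find a move that balances the piles.
For pile 1 (size 102): target = 102 XOR 81 = 55
We reduce pile 1 from 102 to 55.
Tokens removed: 102 - 55 = 47
Verification: 55 XOR 55 = 0

47


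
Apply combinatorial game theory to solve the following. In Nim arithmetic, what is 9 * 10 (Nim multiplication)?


Nim multiplication is bilinear over XOR: (u XOR v) * w = (u*w) XOR (v*w).
So we split each operand into its bit components and XOR the pairwise Nim products.
9 = 1 + 8 (as XOR of powers of 2).
10 = 2 + 8 (as XOR of powers of 2).
Using the standard Nim-product table on single bits:
  2*2 = 3,   2*4 = 8,   2*8 = 12,
  4*4 = 6,   4*8 = 11,  8*8 = 13,
and  1*x = x (identity), k*l = l*k (commutative).
Pairwise Nim products:
  1 * 2 = 2
  1 * 8 = 8
  8 * 2 = 12
  8 * 8 = 13
XOR them: 2 XOR 8 XOR 12 XOR 13 = 11.
Result: 9 * 10 = 11 (in Nim).

11


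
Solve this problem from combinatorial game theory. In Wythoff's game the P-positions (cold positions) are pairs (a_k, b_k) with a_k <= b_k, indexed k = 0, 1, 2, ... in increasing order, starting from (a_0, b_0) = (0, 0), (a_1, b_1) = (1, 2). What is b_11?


By Wythoff's theorem, a_k = floor(k * phi) and b_k = floor(k * phi^2) = a_k + k, where phi = (1 + sqrt(5))/2 is the golden ratio.
phi = (1 + sqrt(5))/2 = 1.618034
phi^2 = phi + 1 = 2.618034
k = 11
k * phi^2 = 11 * 2.618034 = 28.798374
b_11 = floor(k * phi^2) = 28 (check: a_11 + k = 17 + 11 = 28)

28


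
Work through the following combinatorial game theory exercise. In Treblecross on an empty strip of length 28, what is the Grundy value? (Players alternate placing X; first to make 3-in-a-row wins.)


Treblecross: place X on empty cells; 3-in-a-row wins.
Playing within two cells of an existing X lets the opponent win at once, so sensible play treats the cells i-2..i+2 around each X as dead. The player left with no safe cell loses, so this is a normal-play take-away game on strips of safe cells.
Placing X at cell i (0-indexed) of a strip of k safe cells leaves independent strips of sizes max(0, i-2) and max(0, k-i-3). Hence G(k) = mex{ G(max(0,i-2)) XOR G(max(0,k-i-3)) : 0 <= i < k }, with G(0) = 0.
G(1): splits (0,0):0^0=0 -> mex({0}) = 1
G(2): splits (0,0):0^0=0 -> mex({0}) = 1
G(3): splits (0,0):0^0=0 -> mex({0}) = 1
G(4): splits (0,1):0^1=1 (0,0):0^0=0 -> mex({0, 1}) = 2
G(5): splits (0,2):0^1=1 (0,1):0^1=1 (0,0):0^0=0 -> mex({0, 1}) = 2
G(6) = mex({1}) = 0
G(7) = mex({0, 1, 2}) = 3
G(8) = mex({0, 1, 2}) = 3
G(9) = mex({0, 2}) = 1
G(10) = mex({0, 2, 3}) = 1
G(11) = mex({0, 3}) = 1
G(12) = mex({1, 3}) = 0
G(13) = mex({0, 1, 2, 3}) = 4
G(14) = mex({0, 1, 2}) = 3
G(15) = mex({0, 1, 2}) = 3
G(16) = mex({0, 1, 2, 4}) = 3
G(17) = mex({0, 1, 3, 4}) = 2
G(18) = mex({0, 1, 3, 4}) = 2
G(19) = mex({0, 1, 3, 5}) = 2
G(20) = mex({0, 1, 2, 3, 5}) = 4
G(21) = mex({0, 1, 2, 3, 5}) = 4
G(22) = mex({1, 2, 6}) = 0
G(23) = mex({0, 1, 2, 3, 4, 6}) = 5
G(24) = mex({0, 1, 2, 3, 4}) = 5
G(25) = mex({0, 1, 3, 4, 7}) = 2
G(26) = mex({0, 1, 3, 4, 5, 7}) = 2
G(27) = mex({0, 1, 3, 5}) = 2
G(28) = mex({0, 1, 2, 5}) = 3
Therefore G(28) = 3.

3


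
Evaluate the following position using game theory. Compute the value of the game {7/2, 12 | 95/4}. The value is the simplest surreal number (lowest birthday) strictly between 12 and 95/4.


Left options: {7/2, 12}, max = 12
Right options: {95/4}, min = 95/4
All options are numbers and max(Left) < min(Right), so by the simplicity theorem the value is the simplest (earliest-born) number strictly between 12 and 95/4.
Integers 13 through 23 all lie strictly between 12 and 95/4.
Among integers, the simplest (lowest birthday = smallest |n|; 0 is born on day 0, +-n on day n) is 13.
No non-integer in the interval can be simpler: if x is a non-integer in the interval, then floor(x) or ceil(x) also lies in the interval (the interval contains an integer), and both are proper prefixes of x's sign expansion, i.e. born earlier. So the game value is 13.
Game value = 13

13


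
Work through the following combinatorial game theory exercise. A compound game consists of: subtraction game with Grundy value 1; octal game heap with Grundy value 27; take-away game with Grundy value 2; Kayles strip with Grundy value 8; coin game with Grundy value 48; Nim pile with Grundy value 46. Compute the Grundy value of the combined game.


By the Sprague-Grundy theorem, the Grundy value of a sum of games is the XOR of individual Grundy values.
subtraction game: Grundy value = 1. Running XOR: 0 XOR 1 = 1
octal game heap: Grundy value = 27. Running XOR: 1 XOR 27 = 26
take-away game: Grundy value = 2. Running XOR: 26 XOR 2 = 24
Kayles strip: Grundy value = 8. Running XOR: 24 XOR 8 = 16
coin game: Grundy value = 48. Running XOR: 16 XOR 48 = 32
Nim pile: Grundy value = 46. Running XOR: 32 XOR 46 = 14
The combined Grundy value is 14.

14


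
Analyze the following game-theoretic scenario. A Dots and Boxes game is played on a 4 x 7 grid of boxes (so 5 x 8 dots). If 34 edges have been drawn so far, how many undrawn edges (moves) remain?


Grid: 4 x 7 boxes, i.e. 5 rows and 8 columns of dots.
Horizontal edges: (rows + 1) * cols = 5 * 7 = 35
Vertical edges: rows * (cols + 1) = 4 * 8 = 32
Total edges: 35 + 32 = 67
Edges drawn: 34
Remaining: 67 - 34 = 33

33


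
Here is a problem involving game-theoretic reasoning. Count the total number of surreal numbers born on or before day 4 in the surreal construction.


Day 0: {|} = 0 is born. Count = 1.
Day n: the number of surreal numbers born by day n is 2^(n+1) - 1.
By day 0: 2^1 - 1 = 1
By day 1: 2^2 - 1 = 3
By day 2: 2^3 - 1 = 7
By day 3: 2^4 - 1 = 15
By day 4: 2^5 - 1 = 31
By day 4: 31 surreal numbers.

31


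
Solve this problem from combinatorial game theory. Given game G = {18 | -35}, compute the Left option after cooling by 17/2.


Original game: {18 | -35} (a switch {a | b} with a > b).
Cooling by t (for t below the temperature (a - b)/2 = 53/2) taxes each move by t: {a | b} cooled by t is {a - t | b + t}.
Cooling amount: t = 17/2
Cooled Left option: 18 - 17/2 = 19/2
Cooled Right option: -35 + 17/2 = -53/2
Cooled game: {19/2 | -53/2}
Left option = 19/2

19/2


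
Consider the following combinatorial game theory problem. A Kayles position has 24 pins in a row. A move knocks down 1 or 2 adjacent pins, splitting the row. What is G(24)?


Kayles: a move removes 1 or 2 adjacent pins from a contiguous row.
Removing pins from a row of k leaves two independent rows (a, b) with a + b = k - 1 (one pin) or a + b = k - 2 (two pins); an end removal gives a = 0.
By Sprague-Grundy, G(k) = mex{ G(a) XOR G(b) } over all these splits. G(0) = 0.
G(1): splits (0,0):0^0=0 -> mex({0}) = 1
G(2): splits (0,1):0^1=1 (0,0):0^0=0 -> mex({0, 1}) = 2
G(3): splits (0,2):0^2=2 (1,1):1^1=0 (0,1):0^1=1 -> mex({0, 1, 2}) = 3
G(4): splits (0,3):0^3=3 (1,2):1^2=3 (0,2):0^2=2 (1,1):1^1=0 -> mex({0, 2, 3}) = 1
G(5): splits (0,4):0^1=1 (1,3):1^3=2 (2,2):2^2=0 (0,3):0^3=3 (1,2):1^2=3 -> mex({0, 1, 2, 3}) = 4
G(6) = mex({0, 1, 2, 4}) = 3
G(7) = mex({0, 1, 3, 4, 5}) = 2
G(8) = mex({0, 2, 3, 5, 6}) = 1
G(9) = mex({0, 1, 2, 3, 6, 7}) = 4
G(10) = mex({0, 1, 3, 4, 5, 7}) = 2
G(11) = mex({0, 1, 2, 3, 4, 5}) = 6
G(12) = mex({0, 1, 2, 3, 5, 6, 7}) = 4
G(13) = mex({0, 2, 3, 4, 6, 7}) = 1
G(14) = mex({0, 1, 4, 5, 6, 7}) = 2
G(15) = mex({0, 1, 2, 3, 4, 5, 6}) = 7
G(16) = mex({0, 2, 3, 5, 6, 7}) = 1
G(17) = mex({0, 1, 2, 3, 5, 6, 7}) = 4
G(18) = mex({0, 1, 2, 4, 5, 6}) = 3
G(19) = mex({0, 1, 3, 4, 5, 7}) = 2
G(20) = mex({0, 2, 3, 4, 5, 6, 7}) = 1
G(21) = mex({0, 1, 2, 3, 5, 6, 7}) = 4
G(22) = mex({0, 1, 2, 3, 4, 5, 7}) = 6
G(23) = mex({0, 1, 2, 3, 4, 5, 6}) = 7
G(24) = mex({0, 1, 2, 3, 5, 6, 7}) = 4
Therefore G(24) = 4.

4


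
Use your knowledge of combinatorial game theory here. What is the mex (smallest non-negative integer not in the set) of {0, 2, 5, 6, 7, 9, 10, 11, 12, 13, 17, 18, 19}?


Set = {0, 2, 5, 6, 7, 9, 10, 11, 12, 13, 17, 18, 19}
0 is in the set.
1 is NOT in the set. This is the mex.
mex = 1

1


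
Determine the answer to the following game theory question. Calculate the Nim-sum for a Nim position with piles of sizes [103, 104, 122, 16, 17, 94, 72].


We need the XOR (exclusive or) of all pile sizes.
After XOR-ing pile 1 (size 103): 0 XOR 103 = 103
After XOR-ing pile 2 (size 104): 103 XOR 104 = 15
After XOR-ing pile 3 (size 122): 15 XOR 122 = 117
After XOR-ing pile 4 (size 16): 117 XOR 16 = 101
After XOR-ing pile 5 (size 17): 101 XOR 17 = 116
After XOR-ing pile 6 (size 94): 116 XOR 94 = 42
After XOR-ing pile 7 (size 72): 42 XOR 72 = 98
The Nim-value of this position is 98.

98


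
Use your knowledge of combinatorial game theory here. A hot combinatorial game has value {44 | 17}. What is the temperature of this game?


The game is {44 | 17}, a switch {a | b} with numbers a > b.
Cooling {a | b} by t gives {a - t | b + t}, which stops being hot when a - t = b + t, i.e. at t = (a - b)/2. So the temperature of a switch is (a - b)/2.
Temperature = (Left option - Right option) / 2
= (44 - (17)) / 2
= 27 / 2
= 27/2

27/2


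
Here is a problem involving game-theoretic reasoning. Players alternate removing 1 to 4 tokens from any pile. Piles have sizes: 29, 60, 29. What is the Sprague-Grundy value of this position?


Subtraction set: {1, 2, 3, 4}
For this subtraction set, G(n) = n mod 5 (period = max + 1 = 5).
Pile 1 (size 29): G(29) = 29 mod 5 = 4
Pile 2 (size 60): G(60) = 60 mod 5 = 0
Pile 3 (size 29): G(29) = 29 mod 5 = 4
Total Grundy value = XOR of all: 4 XOR 0 XOR 4 = 0

0


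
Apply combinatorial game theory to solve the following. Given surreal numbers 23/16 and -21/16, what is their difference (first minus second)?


x = 23/16, y = -21/16
Converting to common denominator: 16
x = 23/16, y = -21/16
x - y = 23/16 - -21/16 = 11/4

11/4


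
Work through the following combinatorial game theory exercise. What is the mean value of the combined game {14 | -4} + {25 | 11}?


G1 = {14 | -4}, G2 = {25 | 11}
Each is a switch {a | b} with numbers a > b; its mean value is (a + b)/2, and mean value is additive over game sums: m(G1 + G2) = m(G1) + m(G2).
Mean of G1 = (14 + (-4))/2 = 10/2 = 5
Mean of G2 = (25 + (11))/2 = 36/2 = 18
Mean of G1 + G2 = 5 + 18 = 23

23


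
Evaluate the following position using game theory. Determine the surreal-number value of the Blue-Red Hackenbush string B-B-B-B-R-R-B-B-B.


Edges (from ground): B-B-B-B-R-R-B-B-B
By Berlekamp's sign-expansion rule, a Blue-Red Hackenbush stalk has the value of the surreal number whose sign sequence is the edge sequence with B -> + and R -> -.
Sign sequence: ++++--+++
Trace the sign expansion in the surreal number tree, starting from 0:
Edge 1: B (sign +) -> bounds (0, +inf), value = 1
Edge 2: B (sign +) -> bounds (1, +inf), value = 2
Edge 3: B (sign +) -> bounds (2, +inf), value = 3
Edge 4: B (sign +) -> bounds (3, +inf), value = 4
Edge 5: R (sign -) -> bounds (3, 4), value = 7/2
Edge 6: R (sign -) -> bounds (3, 7/2), value = 13/4
Edge 7: B (sign +) -> bounds (13/4, 7/2), value = 27/8
Edge 8: B (sign +) -> bounds (27/8, 7/2), value = 55/16
Edge 9: B (sign +) -> bounds (55/16, 7/2), value = 111/32
Game value = 111/32

111/32


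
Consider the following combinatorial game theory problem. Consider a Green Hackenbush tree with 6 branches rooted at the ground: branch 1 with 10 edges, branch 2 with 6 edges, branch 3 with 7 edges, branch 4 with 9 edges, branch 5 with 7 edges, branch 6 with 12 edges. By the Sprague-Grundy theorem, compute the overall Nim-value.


The tree has 6 branches from the ground vertex.
In Green Hackenbush, the Nim-value of a simple path of length k is k.
Branch 1: length 10, Nim-value = 10
Branch 2: length 6, Nim-value = 6
Branch 3: length 7, Nim-value = 7
Branch 4: length 9, Nim-value = 9
Branch 5: length 7, Nim-value = 7
Branch 6: length 12, Nim-value = 12
Total Nim-value = XOR of all branch values:
0 XOR 10 = 10
10 XOR 6 = 12
12 XOR 7 = 11
11 XOR 9 = 2
2 XOR 7 = 5
5 XOR 12 = 9
Nim-value of the tree = 9

9


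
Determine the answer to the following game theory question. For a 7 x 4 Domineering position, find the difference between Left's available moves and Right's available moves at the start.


Board is 7 x 4 (rows x cols).
Left (vertical) placements: (rows-1) * cols = 6 * 4 = 24
Right (horizontal) placements: rows * (cols-1) = 7 * 3 = 21
Advantage = Left - Right = 24 - 21 = 3

3


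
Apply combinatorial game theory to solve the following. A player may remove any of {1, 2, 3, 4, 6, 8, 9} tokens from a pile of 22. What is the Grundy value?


The subtraction set is S = {1, 2, 3, 4, 6, 8, 9}.
G(k) = mex{ G(k - s) : s in S, s <= k }. We compute iteratively: G(0) = 0.
G(1) = mex({0}) = 1
G(2) = mex({0, 1}) = 2
G(3) = mex({0, 1, 2}) = 3
G(4) = mex({0, 1, 2, 3}) = 4
G(5) = mex({1, 2, 3, 4}) = 0
G(6) = mex({0, 2, 3, 4}) = 1
G(7) = mex({0, 1, 3, 4}) = 2
G(8) = mex({0, 1, 2, 4}) = 3
G(9) = mex({0, 1, 2, 3}) = 4
G(10) = mex({1, 2, 3, 4}) = 0
G(11) = mex({0, 2, 3, 4}) = 1
G(12) = mex({0, 1, 3, 4}) = 2
G(13) = mex({0, 1, 2, 4}) = 3
Observe that G(5)..G(13) = 0, 1, 2, 3, 4, 0, 1, 2, 3 repeats G(0)..G(8) = 0, 1, 2, 3, 4, 0, 1, 2, 3.
For k >= max(S) = 9, G(k) is determined by the previous 9 values G(k-9)..G(k-1); a window of 9 consecutive values has recurred shifted by 5, so by induction G(k + 5) = G(k) for all k >= 0: the sequence is periodic from the start with period 5.
One period: G(0..4) = 0, 1, 2, 3, 4.
22 mod 5 = 2, so G(22) = G(2) = 2.

2


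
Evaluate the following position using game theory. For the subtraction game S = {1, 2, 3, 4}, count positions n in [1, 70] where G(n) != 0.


Subtraction set S = {1, 2, 3, 4}, so G(n) = n mod 5.
G(n) = 0 when n is a multiple of 5.
Multiples of 5 in [1, 70]: 14
N-positions (nonzero Grundy) = 70 - 14 = 56

56


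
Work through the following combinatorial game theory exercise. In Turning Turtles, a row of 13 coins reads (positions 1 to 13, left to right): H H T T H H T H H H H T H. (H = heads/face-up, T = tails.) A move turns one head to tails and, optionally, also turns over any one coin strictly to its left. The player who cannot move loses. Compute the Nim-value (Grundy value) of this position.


Coins: H H T T H H T H H H H T H
Key fact: a single head at position k behaves exactly like a Nim heap of size k (turning it to T and optionally flipping a coin at j < k corresponds to moving the heap from k to j, or to 0), and heads combine as a disjunctive sum (two heads at the same place would cancel, matching j XOR j = 0). So the Nim-value is the XOR of the 1-indexed positions of the heads.
Face-up positions (1-indexed): [1, 2, 5, 6, 8, 9, 10, 11, 13]
XOR 0 with 1: 0 XOR 1 = 1
XOR 1 with 2: 1 XOR 2 = 3
XOR 3 with 5: 3 XOR 5 = 6
XOR 6 with 6: 6 XOR 6 = 0
XOR 0 with 8: 0 XOR 8 = 8
XOR 8 with 9: 8 XOR 9 = 1
XOR 1 with 10: 1 XOR 10 = 11
XOR 11 with 11: 11 XOR 11 = 0
XOR 0 with 13: 0 XOR 13 = 13
Nim-value = 13

13


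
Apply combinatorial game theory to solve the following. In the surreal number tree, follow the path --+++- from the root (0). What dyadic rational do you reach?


Sign expansion: --+++-
Rule: track bounds (lo, hi), initially (-inf, +inf). On '+', the current value becomes lo and we move to the simplest number in (value, hi): value + 1 if hi = +inf, otherwise the midpoint (value + hi)/2. On '-', the current value becomes hi and we move to value - 1 if lo = -inf, otherwise the midpoint (lo + value)/2.
Start at 0.
Step 1: sign = -, move left. Bounds: (-inf, 0). Value = -1
Step 2: sign = -, move left. Bounds: (-inf, -1). Value = -2
Step 3: sign = +, move right. Bounds: (-2, -1). Value = -3/2
Step 4: sign = +, move right. Bounds: (-3/2, -1). Value = -5/4
Step 5: sign = +, move right. Bounds: (-5/4, -1). Value = -9/8
Step 6: sign = -, move left. Bounds: (-5/4, -9/8). Value = -19/16
The surreal number with sign expansion --+++- is -19/16.

-19/16


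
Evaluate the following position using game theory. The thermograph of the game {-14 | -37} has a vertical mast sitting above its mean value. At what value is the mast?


Game = {-14 | -37}, a switch {a | b} with numbers a > b.
Its thermograph has left wall a - t and right wall b + t, which meet at t = (a - b)/2, where both equal (a + b)/2. So the mast (mean value) is at (a + b)/2.
Mean = (-14 + (-37))/2 = -51/2 = -51/2

-51/2


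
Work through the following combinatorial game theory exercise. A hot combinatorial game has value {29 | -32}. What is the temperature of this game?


The game is {29 | -32}, a switch {a | b} with numbers a > b.
Cooling {a | b} by t gives {a - t | b + t}, which stops being hot when a - t = b + t, i.e. at t = (a - b)/2. So the temperature of a switch is (a - b)/2.
Temperature = (Left option - Right option) / 2
= (29 - (-32)) / 2
= 61 / 2
= 61/2

61/2


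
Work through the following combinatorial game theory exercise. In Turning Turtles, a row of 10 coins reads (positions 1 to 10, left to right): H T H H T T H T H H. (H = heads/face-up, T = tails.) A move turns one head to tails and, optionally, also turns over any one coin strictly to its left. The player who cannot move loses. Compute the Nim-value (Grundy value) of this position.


Coins: H T H H T T H T H H
Key fact: a single head at position k behaves exactly like a Nim heap of size k (turning it to T and optionally flipping a coin at j < k corresponds to moving the heap from k to j, or to 0), and heads combine as a disjunctive sum (two heads at the same place would cancel, matching j XOR j = 0). So the Nim-value is the XOR of the 1-indexed positions of the heads.
Face-up positions (1-indexed): [1, 3, 4, 7, 9, 10]
XOR 0 with 1: 0 XOR 1 = 1
XOR 1 with 3: 1 XOR 3 = 2
XOR 2 with 4: 2 XOR 4 = 6
XOR 6 with 7: 6 XOR 7 = 1
XOR 1 with 9: 1 XOR 9 = 8
XOR 8 with 10: 8 XOR 10 = 2
Nim-value = 2

2


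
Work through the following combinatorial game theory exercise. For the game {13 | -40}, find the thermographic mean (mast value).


Game = {13 | -40}, a switch {a | b} with numbers a > b.
Its thermograph has left wall a - t and right wall b + t, which meet at t = (a - b)/2, where both equal (a + b)/2. So the mast (mean value) is at (a + b)/2.
Mean = (13 + (-40))/2 = -27/2 = -27/2

-27/2


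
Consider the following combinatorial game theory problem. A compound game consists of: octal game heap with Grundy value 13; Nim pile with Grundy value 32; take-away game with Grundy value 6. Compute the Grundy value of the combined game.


By the Sprague-Grundy theorem, the Grundy value of a sum of games is the XOR of individual Grundy values.
octal game heap: Grundy value = 13. Running XOR: 0 XOR 13 = 13
Nim pile: Grundy value = 32. Running XOR: 13 XOR 32 = 45
take-away game: Grundy value = 6. Running XOR: 45 XOR 6 = 43
The combined Grundy value is 43.

43


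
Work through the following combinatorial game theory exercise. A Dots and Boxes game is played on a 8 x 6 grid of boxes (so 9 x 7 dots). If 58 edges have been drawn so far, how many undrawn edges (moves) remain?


Grid: 8 x 6 boxes, i.e. 9 rows and 7 columns of dots.
Horizontal edges: (rows + 1) * cols = 9 * 6 = 54
Vertical edges: rows * (cols + 1) = 8 * 7 = 56
Total edges: 54 + 56 = 110
Edges drawn: 58
Remaining: 110 - 58 = 52

52


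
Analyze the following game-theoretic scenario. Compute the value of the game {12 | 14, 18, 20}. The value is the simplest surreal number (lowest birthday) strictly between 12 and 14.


Left options: {12}, max = 12
Right options: {14, 18, 20}, min = 14
All options are numbers and max(Left) < min(Right), so by the simplicity theorem the value is the simplest (earliest-born) number strictly between 12 and 14.
The only integer strictly between 12 and 14 is 13.
No non-integer in the interval can be simpler: if x is a non-integer in the interval, then floor(x) or ceil(x) also lies in the interval (the interval contains an integer), and both are proper prefixes of x's sign expansion, i.e. born earlier. So the game value is 13.
Game value = 13

13


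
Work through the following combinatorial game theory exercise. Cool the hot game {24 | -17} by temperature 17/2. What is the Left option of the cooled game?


Original game: {24 | -17} (a switch {a | b} with a > b).
Cooling by t (for t below the temperature (a - b)/2 = 41/2) taxes each move by t: {a | b} cooled by t is {a - t | b + t}.
Cooling amount: t = 17/2
Cooled Left option: 24 - 17/2 = 31/2
Cooled Right option: -17 + 17/2 = -17/2
Cooled game: {31/2 | -17/2}
Left option = 31/2

31/2


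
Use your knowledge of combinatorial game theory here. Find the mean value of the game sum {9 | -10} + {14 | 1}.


G1 = {9 | -10}, G2 = {14 | 1}
Each is a switch {a | b} with numbers a > b; its mean value is (a + b)/2, and mean value is additive over game sums: m(G1 + G2) = m(G1) + m(G2).
Mean of G1 = (9 + (-10))/2 = -1/2 = -1/2
Mean of G2 = (14 + (1))/2 = 15/2 = 15/2
Mean of G1 + G2 = -1/2 + 15/2 = 7

7


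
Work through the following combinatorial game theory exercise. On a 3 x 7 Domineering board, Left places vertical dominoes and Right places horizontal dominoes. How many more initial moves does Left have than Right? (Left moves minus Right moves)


Board is 3 x 7 (rows x cols).
Left (vertical) placements: (rows-1) * cols = 2 * 7 = 14
Right (horizontal) placements: rows * (cols-1) = 3 * 6 = 18
Advantage = Left - Right = 14 - 18 = -4

-4


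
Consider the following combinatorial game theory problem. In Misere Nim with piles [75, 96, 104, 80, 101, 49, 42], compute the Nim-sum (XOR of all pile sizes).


We need the XOR (exclusive or) of all pile sizes.
After XOR-ing pile 1 (size 75): 0 XOR 75 = 75
After XOR-ing pile 2 (size 96): 75 XOR 96 = 43
After XOR-ing pile 3 (size 104): 43 XOR 104 = 67
After XOR-ing pile 4 (size 80): 67 XOR 80 = 19
After XOR-ing pile 5 (size 101): 19 XOR 101 = 118
After XOR-ing pile 6 (size 49): 118 XOR 49 = 71
After XOR-ing pile 7 (size 42): 71 XOR 42 = 109
The Nim-value of this position is 109.

109


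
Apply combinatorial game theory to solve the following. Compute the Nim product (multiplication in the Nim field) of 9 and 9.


Nim multiplication is bilinear over XOR: (u XOR v) * w = (u*w) XOR (v*w).
So we split each operand into its bit components and XOR the pairwise Nim products.
9 = 1 + 8 (as XOR of powers of 2).
9 = 1 + 8 (as XOR of powers of 2).
Using the standard Nim-product table on single bits:
  2*2 = 3,   2*4 = 8,   2*8 = 12,
  4*4 = 6,   4*8 = 11,  8*8 = 13,
and  1*x = x (identity), k*l = l*k (commutative).
Pairwise Nim products:
  1 * 1 = 1
  1 * 8 = 8
  8 * 1 = 8
  8 * 8 = 13
XOR them: 1 XOR 8 XOR 8 XOR 13 = 12.
Result: 9 * 9 = 12 (in Nim).

12


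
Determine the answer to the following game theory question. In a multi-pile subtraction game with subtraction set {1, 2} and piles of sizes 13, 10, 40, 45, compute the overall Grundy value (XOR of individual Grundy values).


Subtraction set: {1, 2}
For this subtraction set, G(n) = n mod 3 (period = max + 1 = 3).
Pile 1 (size 13): G(13) = 13 mod 3 = 1
Pile 2 (size 10): G(10) = 10 mod 3 = 1
Pile 3 (size 40): G(40) = 40 mod 3 = 1
Pile 4 (size 45): G(45) = 45 mod 3 = 0
Total Grundy value = XOR of all: 1 XOR 1 XOR 1 XOR 0 = 1

1


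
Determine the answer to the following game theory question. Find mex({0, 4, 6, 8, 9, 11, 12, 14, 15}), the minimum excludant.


Set = {0, 4, 6, 8, 9, 11, 12, 14, 15}
0 is in the set.
1 is NOT in the set. This is the mex.
mex = 1

1


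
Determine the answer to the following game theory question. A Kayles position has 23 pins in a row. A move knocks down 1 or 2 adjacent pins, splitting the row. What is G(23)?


Kayles: a move removes 1 or 2 adjacent pins from a contiguous row.
Removing pins from a row of k leaves two independent rows (a, b) with a + b = k - 1 (one pin) or a + b = k - 2 (two pins); an end removal gives a = 0.
By Sprague-Grundy, G(k) = mex{ G(a) XOR G(b) } over all these splits. G(0) = 0.
G(1): splits (0,0):0^0=0 -> mex({0}) = 1
G(2): splits (0,1):0^1=1 (0,0):0^0=0 -> mex({0, 1}) = 2
G(3): splits (0,2):0^2=2 (1,1):1^1=0 (0,1):0^1=1 -> mex({0, 1, 2}) = 3
G(4): splits (0,3):0^3=3 (1,2):1^2=3 (0,2):0^2=2 (1,1):1^1=0 -> mex({0, 2, 3}) = 1
G(5): splits (0,4):0^1=1 (1,3):1^3=2 (2,2):2^2=0 (0,3):0^3=3 (1,2):1^2=3 -> mex({0, 1, 2, 3}) = 4
G(6) = mex({0, 1, 2, 4}) = 3
G(7) = mex({0, 1, 3, 4, 5}) = 2
G(8) = mex({0, 2, 3, 5, 6}) = 1
G(9) = mex({0, 1, 2, 3, 6, 7}) = 4
G(10) = mex({0, 1, 3, 4, 5, 7}) = 2
G(11) = mex({0, 1, 2, 3, 4, 5}) = 6
G(12) = mex({0, 1, 2, 3, 5, 6, 7}) = 4
G(13) = mex({0, 2, 3, 4, 6, 7}) = 1
G(14) = mex({0, 1, 4, 5, 6, 7}) = 2
G(15) = mex({0, 1, 2, 3, 4, 5, 6}) = 7
G(16) = mex({0, 2, 3, 5, 6, 7}) = 1
G(17) = mex({0, 1, 2, 3, 5, 6, 7}) = 4
G(18) = mex({0, 1, 2, 4, 5, 6}) = 3
G(19) = mex({0, 1, 3, 4, 5, 7}) = 2
G(20) = mex({0, 2, 3, 4, 5, 6, 7}) = 1
G(21) = mex({0, 1, 2, 3, 5, 6, 7}) = 4
G(22) = mex({0, 1, 2, 3, 4, 5, 7}) = 6
G(23) = mex({0, 1, 2, 3, 4, 5, 6}) = 7
Therefore G(23) = 7.

7


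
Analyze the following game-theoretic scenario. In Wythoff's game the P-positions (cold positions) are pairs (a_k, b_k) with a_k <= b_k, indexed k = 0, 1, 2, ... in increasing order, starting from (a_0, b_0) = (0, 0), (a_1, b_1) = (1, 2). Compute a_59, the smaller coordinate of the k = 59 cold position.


By Wythoff's theorem, a_k = floor(k * phi) and b_k = floor(k * phi^2) = a_k + k, where phi = (1 + sqrt(5))/2 is the golden ratio.
phi = (1 + sqrt(5))/2 = 1.618034
k = 59
k * phi = 59 * 1.618034 = 95.464005
a_59 = floor(k * phi) = 95

95


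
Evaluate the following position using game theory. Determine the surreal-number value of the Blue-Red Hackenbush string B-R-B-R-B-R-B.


Edges (from ground): B-R-B-R-B-R-B
By Berlekamp's sign-expansion rule, a Blue-Red Hackenbush stalk has the value of the surreal number whose sign sequence is the edge sequence with B -> + and R -> -.
Sign sequence: +-+-+-+
Trace the sign expansion in the surreal number tree, starting from 0:
Edge 1: B (sign +) -> bounds (0, +inf), value = 1
Edge 2: R (sign -) -> bounds (0, 1), value = 1/2
Edge 3: B (sign +) -> bounds (1/2, 1), value = 3/4
Edge 4: R (sign -) -> bounds (1/2, 3/4), value = 5/8
Edge 5: B (sign +) -> bounds (5/8, 3/4), value = 11/16
Edge 6: R (sign -) -> bounds (5/8, 11/16), value = 21/32
Edge 7: B (sign +) -> bounds (21/32, 11/16), value = 43/64
Game value = 43/64

43/64


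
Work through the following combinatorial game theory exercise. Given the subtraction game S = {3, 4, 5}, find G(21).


The subtraction set is S = {3, 4, 5}.
G(k) = mex{ G(k - s) : s in S, s <= k }. We compute iteratively: G(0) = 0.
G(1) = mex({}) = 0
G(2) = mex({}) = 0
G(3) = mex({0}) = 1
G(4) = mex({0}) = 1
G(5) = mex({0}) = 1
G(6) = mex({0, 1}) = 2
G(7) = mex({0, 1}) = 2
G(8) = mex({1}) = 0
G(9) = mex({1, 2}) = 0
G(10) = mex({1, 2}) = 0
G(11) = mex({0, 2}) = 1
G(12) = mex({0, 2}) = 1
Observe that G(8)..G(12) = 0, 0, 0, 1, 1 repeats G(0)..G(4) = 0, 0, 0, 1, 1.
For k >= max(S) = 5, G(k) is determined by the previous 5 values G(k-5)..G(k-1); a window of 5 consecutive values has recurred shifted by 8, so by induction G(k + 8) = G(k) for all k >= 0: the sequence is periodic from the start with period 8.
One period: G(0..7) = 0, 0, 0, 1, 1, 1, 2, 2.
21 mod 8 = 5, so G(21) = G(5) = 1.

1


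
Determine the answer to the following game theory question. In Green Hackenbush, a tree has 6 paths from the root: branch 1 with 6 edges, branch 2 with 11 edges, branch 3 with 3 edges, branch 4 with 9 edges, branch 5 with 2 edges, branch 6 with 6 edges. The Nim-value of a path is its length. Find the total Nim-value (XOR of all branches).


The tree has 6 branches from the ground vertex.
In Green Hackenbush, the Nim-value of a simple path of length k is k.
Branch 1: length 6, Nim-value = 6
Branch 2: length 11, Nim-value = 11
Branch 3: length 3, Nim-value = 3
Branch 4: length 9, Nim-value = 9
Branch 5: length 2, Nim-value = 2
Branch 6: length 6, Nim-value = 6
Total Nim-value = XOR of all branch values:
0 XOR 6 = 6
6 XOR 11 = 13
13 XOR 3 = 14
14 XOR 9 = 7
7 XOR 2 = 5
5 XOR 6 = 3
Nim-value of the tree = 3

3


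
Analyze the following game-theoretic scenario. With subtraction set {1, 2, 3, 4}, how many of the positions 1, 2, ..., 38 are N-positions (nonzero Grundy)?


Subtraction set S = {1, 2, 3, 4}, so G(n) = n mod 5.
G(n) = 0 when n is a multiple of 5.
Multiples of 5 in [1, 38]: 7
N-positions (nonzero Grundy) = 38 - 7 = 31

31


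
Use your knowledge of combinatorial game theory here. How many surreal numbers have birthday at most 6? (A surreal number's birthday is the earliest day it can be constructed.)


Day 0: {|} = 0 is born. Count = 1.
Day n: the number of surreal numbers born by day n is 2^(n+1) - 1.
By day 0: 2^1 - 1 = 1
By day 1: 2^2 - 1 = 3
By day 2: 2^3 - 1 = 7
By day 3: 2^4 - 1 = 15
By day 4: 2^5 - 1 = 31
By day 5: 2^6 - 1 = 63
By day 6: 2^7 - 1 = 127
By day 6: 127 surreal numbers.

127


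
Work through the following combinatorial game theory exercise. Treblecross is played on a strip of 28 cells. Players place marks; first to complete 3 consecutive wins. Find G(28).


Treblecross: place X on empty cells; 3-in-a-row wins.
Playing within two cells of an existing X lets the opponent win at once, so sensible play treats the cells i-2..i+2 around each X as dead. The player left with no safe cell loses, so this is a normal-play take-away game on strips of safe cells.
Placing X at cell i (0-indexed) of a strip of k safe cells leaves independent strips of sizes max(0, i-2) and max(0, k-i-3). Hence G(k) = mex{ G(max(0,i-2)) XOR G(max(0,k-i-3)) : 0 <= i < k }, with G(0) = 0.
G(1): splits (0,0):0^0=0 -> mex({0}) = 1
G(2): splits (0,0):0^0=0 -> mex({0}) = 1
G(3): splits (0,0):0^0=0 -> mex({0}) = 1
G(4): splits (0,1):0^1=1 (0,0):0^0=0 -> mex({0, 1}) = 2
G(5): splits (0,2):0^1=1 (0,1):0^1=1 (0,0):0^0=0 -> mex({0, 1}) = 2
G(6) = mex({1}) = 0
G(7) = mex({0, 1, 2}) = 3
G(8) = mex({0, 1, 2}) = 3
G(9) = mex({0, 2}) = 1
G(10) = mex({0, 2, 3}) = 1
G(11) = mex({0, 3}) = 1
G(12) = mex({1, 3}) = 0
G(13) = mex({0, 1, 2, 3}) = 4
G(14) = mex({0, 1, 2}) = 3
G(15) = mex({0, 1, 2}) = 3
G(16) = mex({0, 1, 2, 4}) = 3
G(17) = mex({0, 1, 3, 4}) = 2
G(18) = mex({0, 1, 3, 4}) = 2
G(19) = mex({0, 1, 3, 5}) = 2
G(20) = mex({0, 1, 2, 3, 5}) = 4
G(21) = mex({0, 1, 2, 3, 5}) = 4
G(22) = mex({1, 2, 6}) = 0
G(23) = mex({0, 1, 2, 3, 4, 6}) = 5
G(24) = mex({0, 1, 2, 3, 4}) = 5
G(25) = mex({0, 1, 3, 4, 7}) = 2
G(26) = mex({0, 1, 3, 4, 5, 7}) = 2
G(27) = mex({0, 1, 3, 5}) = 2
G(28) = mex({0, 1, 2, 5}) = 3
Therefore G(28) = 3.

3


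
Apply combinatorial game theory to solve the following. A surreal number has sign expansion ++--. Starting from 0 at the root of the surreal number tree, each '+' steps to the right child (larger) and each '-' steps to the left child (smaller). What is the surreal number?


Sign expansion: ++--
Rule: track bounds (lo, hi), initially (-inf, +inf). On '+', the current value becomes lo and we move to the simplest number in (value, hi): value + 1 if hi = +inf, otherwise the midpoint (value + hi)/2. On '-', the current value becomes hi and we move to value - 1 if lo = -inf, otherwise the midpoint (lo + value)/2.
Start at 0.
Step 1: sign = +, move right. Bounds: (0, +inf). Value = 1
Step 2: sign = +, move right. Bounds: (1, +inf). Value = 2
Step 3: sign = -, move left. Bounds: (1, 2). Value = 3/2
Step 4: sign = -, move left. Bounds: (1, 3/2). Value = 5/4
The surreal number with sign expansion ++-- is 5/4.

5/4


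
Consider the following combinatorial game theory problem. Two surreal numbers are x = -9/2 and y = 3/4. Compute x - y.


x = -9/2, y = 3/4
Converting to common denominator: 4
x = -18/4, y = 3/4
x - y = -9/2 - 3/4 = -21/4

-21/4


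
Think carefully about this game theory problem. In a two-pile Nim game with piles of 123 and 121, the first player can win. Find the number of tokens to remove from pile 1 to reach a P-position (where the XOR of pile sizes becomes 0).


Piles: 123 and 121
Current XOR: 123 XOR 121 = 2 (non-zero, so this is an N-position).
To make the XOR zero, we need to find a move that balances the piles.
For pile 1 (size 123): target = 123 XOR 2 = 121
We reduce pile 1 from 123 to 121.
Tokens removed: 123 - 121 = 2
Verification: 121 XOR 121 = 0

2


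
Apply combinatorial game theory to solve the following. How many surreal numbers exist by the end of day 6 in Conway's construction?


Day 0: {|} = 0 is born. Count = 1.
Day n: the number of surreal numbers born by day n is 2^(n+1) - 1.
By day 0: 2^1 - 1 = 1
By day 1: 2^2 - 1 = 3
By day 2: 2^3 - 1 = 7
By day 3: 2^4 - 1 = 15
By day 4: 2^5 - 1 = 31
By day 5: 2^6 - 1 = 63
By day 6: 2^7 - 1 = 127
By day 6: 127 surreal numbers.

127


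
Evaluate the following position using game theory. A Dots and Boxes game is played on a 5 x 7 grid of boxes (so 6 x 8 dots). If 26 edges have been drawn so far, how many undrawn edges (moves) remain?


Grid: 5 x 7 boxes, i.e. 6 rows and 8 columns of dots.
Horizontal edges: (rows + 1) * cols = 6 * 7 = 42
Vertical edges: rows * (cols + 1) = 5 * 8 = 40
Total edges: 42 + 40 = 82
Edges drawn: 26
Remaining: 82 - 26 = 56

56


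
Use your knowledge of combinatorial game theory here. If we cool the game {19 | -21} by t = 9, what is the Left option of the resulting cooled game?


Original game: {19 | -21} (a switch {a | b} with a > b).
Cooling by t (for t below the temperature (a - b)/2 = 20) taxes each move by t: {a | b} cooled by t is {a - t | b + t}.
Cooling amount: t = 9
Cooled Left option: 19 - 9 = 10
Cooled Right option: -21 + 9 = -12
Cooled game: {10 | -12}
Left option = 10

10


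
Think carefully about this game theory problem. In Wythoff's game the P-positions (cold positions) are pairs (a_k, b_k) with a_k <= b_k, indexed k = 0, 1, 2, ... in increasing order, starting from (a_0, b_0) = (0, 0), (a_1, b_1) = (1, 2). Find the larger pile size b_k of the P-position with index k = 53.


By Wythoff's theorem, a_k = floor(k * phi) and b_k = floor(k * phi^2) = a_k + k, where phi = (1 + sqrt(5))/2 is the golden ratio.
phi = (1 + sqrt(5))/2 = 1.618034
phi^2 = phi + 1 = 2.618034
k = 53
k * phi^2 = 53 * 2.618034 = 138.755801
b_53 = floor(k * phi^2) = 138 (check: a_53 + k = 85 + 53 = 138)

138


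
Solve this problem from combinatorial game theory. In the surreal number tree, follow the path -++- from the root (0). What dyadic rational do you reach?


Sign expansion: -++-
Rule: track bounds (lo, hi), initially (-inf, +inf). On '+', the current value becomes lo and we move to the simplest number in (value, hi): value + 1 if hi = +inf, otherwise the midpoint (value + hi)/2. On '-', the current value becomes hi and we move to value - 1 if lo = -inf, otherwise the midpoint (lo + value)/2.
Start at 0.
Step 1: sign = -, move left. Bounds: (-inf, 0). Value = -1
Step 2: sign = +, move right. Bounds: (-1, 0). Value = -1/2
Step 3: sign = +, move right. Bounds: (-1/2, 0). Value = -1/4
Step 4: sign = -, move left. Bounds: (-1/2, -1/4). Value = -3/8
The surreal number with sign expansion -++- is -3/8.

-3/8


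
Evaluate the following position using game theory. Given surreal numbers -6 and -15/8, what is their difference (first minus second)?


x = -6, y = -15/8
Converting to common denominator: 8
x = -48/8, y = -15/8
x - y = -6 - -15/8 = -33/8

-33/8


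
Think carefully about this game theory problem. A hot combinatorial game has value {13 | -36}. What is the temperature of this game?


The game is {13 | -36}, a switch {a | b} with numbers a > b.
Cooling {a | b} by t gives {a - t | b + t}, which stops being hot when a - t = b + t, i.e. at t = (a - b)/2. So the temperature of a switch is (a - b)/2.
Temperature = (Left option - Right option) / 2
= (13 - (-36)) / 2
= 49 / 2
= 49/2

49/2


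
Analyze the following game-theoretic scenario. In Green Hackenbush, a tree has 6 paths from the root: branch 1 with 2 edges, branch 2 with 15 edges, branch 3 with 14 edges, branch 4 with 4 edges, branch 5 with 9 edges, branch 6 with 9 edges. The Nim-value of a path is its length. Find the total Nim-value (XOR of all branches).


The tree has 6 branches from the ground vertex.
In Green Hackenbush, the Nim-value of a simple path of length k is k.
Branch 1: length 2, Nim-value = 2
Branch 2: length 15, Nim-value = 15
Branch 3: length 14, Nim-value = 14
Branch 4: length 4, Nim-value = 4
Branch 5: length 9, Nim-value = 9
Branch 6: length 9, Nim-value = 9
Total Nim-value = XOR of all branch values:
0 XOR 2 = 2
2 XOR 15 = 13
13 XOR 14 = 3
3 XOR 4 = 7
7 XOR 9 = 14
14 XOR 9 = 7
Nim-value of the tree = 7

7


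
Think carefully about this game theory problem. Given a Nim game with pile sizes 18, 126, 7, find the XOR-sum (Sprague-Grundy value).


We need the XOR (exclusive or) of all pile sizes.
After XOR-ing pile 1 (size 18): 0 XOR 18 = 18
After XOR-ing pile 2 (size 126): 18 XOR 126 = 108
After XOR-ing pile 3 (size 7): 108 XOR 7 = 107
The Nim-value of this position is 107.

107


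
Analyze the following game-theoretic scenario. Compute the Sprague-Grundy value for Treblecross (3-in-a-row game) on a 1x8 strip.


Treblecross: place X on empty cells; 3-in-a-row wins.
Playing within two cells of an existing X lets the opponent win at once, so sensible play treats the cells i-2..i+2 around each X as dead. The player left with no safe cell loses, so this is a normal-play take-away game on strips of safe cells.
Placing X at cell i (0-indexed) of a strip of k safe cells leaves independent strips of sizes max(0, i-2) and max(0, k-i-3). Hence G(k) = mex{ G(max(0,i-2)) XOR G(max(0,k-i-3)) : 0 <= i < k }, with G(0) = 0.
G(1): splits (0,0):0^0=0 -> mex({0}) = 1
G(2): splits (0,0):0^0=0 -> mex({0}) = 1
G(3): splits (0,0):0^0=0 -> mex({0}) = 1
G(4): splits (0,1):0^1=1 (0,0):0^0=0 -> mex({0, 1}) = 2
G(5): splits (0,2):0^1=1 (0,1):0^1=1 (0,0):0^0=0 -> mex({0, 1}) = 2
G(6) = mex({1}) = 0
G(7) = mex({0, 1, 2}) = 3
G(8) = mex({0, 1, 2}) = 3
Therefore G(8) = 3.

3


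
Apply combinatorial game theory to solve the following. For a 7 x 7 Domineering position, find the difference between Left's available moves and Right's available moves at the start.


Board is 7 x 7 (rows x cols).
Left (vertical) placements: (rows-1) * cols = 6 * 7 = 42
Right (horizontal) placements: rows * (cols-1) = 7 * 6 = 42
Advantage = Left - Right = 42 - 42 = 0

0


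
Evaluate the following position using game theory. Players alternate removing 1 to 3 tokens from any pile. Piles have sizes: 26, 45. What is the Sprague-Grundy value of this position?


Subtraction set: {1, 2, 3}
For this subtraction set, G(n) = n mod 4 (period = max + 1 = 4).
Pile 1 (size 26): G(26) = 26 mod 4 = 2
Pile 2 (size 45): G(45) = 45 mod 4 = 1
Total Grundy value = XOR of all: 2 XOR 1 = 3

3


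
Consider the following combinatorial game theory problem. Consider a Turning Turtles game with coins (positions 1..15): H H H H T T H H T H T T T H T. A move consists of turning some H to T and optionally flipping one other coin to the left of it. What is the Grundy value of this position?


Coins: H H H H T T H H T H T T T H T
Key fact: a single head at position k behaves exactly like a Nim heap of size k (turning it to T and optionally flipping a coin at j < k corresponds to moving the heap from k to j, or to 0), and heads combine as a disjunctive sum (two heads at the same place would cancel, matching j XOR j = 0). So the Nim-value is the XOR of the 1-indexed positions of the heads.
Face-up positions (1-indexed): [1, 2, 3, 4, 7, 8, 10, 14]
XOR 0 with 1: 0 XOR 1 = 1
XOR 1 with 2: 1 XOR 2 = 3
XOR 3 with 3: 3 XOR 3 = 0
XOR 0 with 4: 0 XOR 4 = 4
XOR 4 with 7: 4 XOR 7 = 3
XOR 3 with 8: 3 XOR 8 = 11
XOR 11 with 10: 11 XOR 10 = 1
XOR 1 with 14: 1 XOR 14 = 15
Nim-value = 15

15


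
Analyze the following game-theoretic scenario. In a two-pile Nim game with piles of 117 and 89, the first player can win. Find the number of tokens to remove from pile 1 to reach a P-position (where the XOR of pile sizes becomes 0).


Piles: 117 and 89
Current XOR: 117 XOR 89 = 44 (non-zero, so this is an N-position).
To make the XOR zero, we need to find a move that balances the piles.
For pile 1 (size 117): target = 117 XOR 44 = 89
We reduce pile 1 from 117 to 89.
Tokens removed: 117 - 89 = 28
Verification: 89 XOR 89 = 0

28
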